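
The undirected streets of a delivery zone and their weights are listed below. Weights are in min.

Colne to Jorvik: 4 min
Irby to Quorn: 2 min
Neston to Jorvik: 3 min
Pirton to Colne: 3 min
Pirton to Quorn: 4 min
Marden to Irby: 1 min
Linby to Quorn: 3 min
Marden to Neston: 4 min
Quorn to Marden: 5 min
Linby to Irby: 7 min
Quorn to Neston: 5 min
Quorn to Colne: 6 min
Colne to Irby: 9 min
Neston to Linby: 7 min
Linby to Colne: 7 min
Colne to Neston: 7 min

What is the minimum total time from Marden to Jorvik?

Candidate routes:
Marden - Irby - Quorn - Neston - Jorvik: 1+2+5+3 = 11
Marden - Neston - Jorvik: 4+3 = 7
Marden - Quorn - Neston - Jorvik: 5+5+3 = 13
Cheapest is Marden - Neston - Jorvik at 7 min.

7 min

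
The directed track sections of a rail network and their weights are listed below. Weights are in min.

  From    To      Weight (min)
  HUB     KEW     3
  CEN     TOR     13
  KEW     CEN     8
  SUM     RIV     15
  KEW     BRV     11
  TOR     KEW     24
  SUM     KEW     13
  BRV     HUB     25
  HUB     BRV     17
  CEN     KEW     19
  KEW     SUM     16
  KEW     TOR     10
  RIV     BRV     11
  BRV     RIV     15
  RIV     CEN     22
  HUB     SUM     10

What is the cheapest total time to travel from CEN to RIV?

Shortest distances from CEN:
CEN: 0
TOR: 13  (via CEN)
KEW: 19  (via CEN)
BRV: 30  (via KEW)
SUM: 35  (via KEW)
RIV: 45  (via BRV)
Shortest route: CEN–KEW–BRV–RIV = 45 min.

45 min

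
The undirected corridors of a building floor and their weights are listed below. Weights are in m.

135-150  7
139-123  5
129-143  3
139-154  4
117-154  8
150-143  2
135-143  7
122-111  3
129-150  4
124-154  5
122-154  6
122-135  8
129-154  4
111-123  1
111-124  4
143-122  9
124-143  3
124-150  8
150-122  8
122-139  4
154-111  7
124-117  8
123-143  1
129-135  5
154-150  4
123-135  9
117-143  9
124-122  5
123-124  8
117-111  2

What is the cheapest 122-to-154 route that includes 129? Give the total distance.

Best 122 to 129: 122 → 111 → 123 → 143 → 129 costing 8
Best 129 to 154: 129 → 154 costing 4
Total via 129: 8 + 4 = 12 m.

12 m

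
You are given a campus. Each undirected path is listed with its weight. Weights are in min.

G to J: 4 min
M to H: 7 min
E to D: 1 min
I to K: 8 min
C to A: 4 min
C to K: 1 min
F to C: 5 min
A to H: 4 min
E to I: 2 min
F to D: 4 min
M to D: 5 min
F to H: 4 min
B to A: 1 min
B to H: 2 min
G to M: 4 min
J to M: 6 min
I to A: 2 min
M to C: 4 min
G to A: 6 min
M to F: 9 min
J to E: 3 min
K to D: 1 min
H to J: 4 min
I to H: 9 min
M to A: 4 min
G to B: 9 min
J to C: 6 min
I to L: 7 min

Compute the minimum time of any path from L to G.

Settle nodes by increasing distance from L:
L: 0
I: 7  (via L)
A: 9  (via I)
E: 9  (via I)
B: 10  (via A)
D: 10  (via E)
K: 11  (via D)
C: 12  (via K)
H: 12  (via B)
J: 12  (via E)
M: 13  (via A)
F: 14  (via D)
G: 15  (via A)
Shortest route: L–I–A–G = 15 min.

15 min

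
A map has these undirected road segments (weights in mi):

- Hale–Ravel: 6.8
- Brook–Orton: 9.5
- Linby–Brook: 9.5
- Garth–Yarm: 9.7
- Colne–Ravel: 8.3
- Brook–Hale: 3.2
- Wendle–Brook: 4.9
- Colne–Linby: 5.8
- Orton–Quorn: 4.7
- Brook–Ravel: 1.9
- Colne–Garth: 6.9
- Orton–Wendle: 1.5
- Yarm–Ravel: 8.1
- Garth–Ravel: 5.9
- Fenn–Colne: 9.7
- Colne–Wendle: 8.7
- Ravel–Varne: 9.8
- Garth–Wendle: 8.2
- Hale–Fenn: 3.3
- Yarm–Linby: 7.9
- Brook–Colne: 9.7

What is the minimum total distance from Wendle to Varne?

Candidate routes:
Wendle - Orton - Brook - Ravel - Varne: 1.5+9.5+1.9+9.8 = 22.7
Wendle - Brook - Ravel - Varne: 4.9+1.9+9.8 = 16.6
The minimum is 16.6 mi via Wendle - Brook - Ravel - Varne.

16.6 mi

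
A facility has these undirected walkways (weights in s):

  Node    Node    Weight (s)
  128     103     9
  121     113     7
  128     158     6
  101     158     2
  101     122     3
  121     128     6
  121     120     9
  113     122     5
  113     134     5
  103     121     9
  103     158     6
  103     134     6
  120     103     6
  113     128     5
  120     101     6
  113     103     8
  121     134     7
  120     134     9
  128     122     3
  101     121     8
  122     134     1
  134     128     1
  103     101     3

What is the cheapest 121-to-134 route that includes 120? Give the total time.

Shortest 121→120: 121 → 120 = 9
Best 120 to 134: 120 → 134 costing 9
Total via 120: 9 + 9 = 18 s.

18 s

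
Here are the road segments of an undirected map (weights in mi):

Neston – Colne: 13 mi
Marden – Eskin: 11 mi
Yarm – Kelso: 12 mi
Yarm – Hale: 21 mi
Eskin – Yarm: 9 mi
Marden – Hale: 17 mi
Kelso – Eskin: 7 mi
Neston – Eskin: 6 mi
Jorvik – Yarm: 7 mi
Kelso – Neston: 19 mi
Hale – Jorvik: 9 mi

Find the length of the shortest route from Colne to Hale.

44 mi

Enumerating some paths:
Colne–Neston–Eskin–Marden–Hale: 13+6+11+17 = 47
Colne–Neston–Eskin–Yarm–Hale: 13+6+9+21 = 49
Colne–Neston–Eskin–Yarm–Jorvik–Hale: 13+6+9+7+9 = 44
The minimum is 44 mi via Colne–Neston–Eskin–Yarm–Jorvik–Hale.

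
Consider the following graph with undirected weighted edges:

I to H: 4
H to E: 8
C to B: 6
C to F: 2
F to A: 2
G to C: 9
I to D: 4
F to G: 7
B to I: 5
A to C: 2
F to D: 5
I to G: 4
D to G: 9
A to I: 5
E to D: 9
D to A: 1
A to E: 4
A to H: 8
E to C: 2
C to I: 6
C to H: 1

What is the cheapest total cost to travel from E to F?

4

Compare a few routes:
E → C → F: 2+2 = 4
E → A → F: 4+2 = 6
Cheapest is E → C → F at 4.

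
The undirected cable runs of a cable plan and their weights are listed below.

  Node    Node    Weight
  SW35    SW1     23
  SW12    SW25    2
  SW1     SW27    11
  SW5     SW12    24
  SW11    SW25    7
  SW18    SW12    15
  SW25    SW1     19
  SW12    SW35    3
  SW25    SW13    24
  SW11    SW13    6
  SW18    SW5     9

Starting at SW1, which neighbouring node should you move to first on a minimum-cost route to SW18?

SW25

Candidate routes:
SW1–SW35–SW12–SW5–SW18: 23+3+24+9 = 59
SW1–SW35–SW12–SW18: 23+3+15 = 41
SW1–SW25–SW12–SW5–SW18: 19+2+24+9 = 54
SW1–SW25–SW12–SW18: 19+2+15 = 36
Cheapest is SW1–SW25–SW12–SW18 at 36.
So from SW1 the first move is to SW25.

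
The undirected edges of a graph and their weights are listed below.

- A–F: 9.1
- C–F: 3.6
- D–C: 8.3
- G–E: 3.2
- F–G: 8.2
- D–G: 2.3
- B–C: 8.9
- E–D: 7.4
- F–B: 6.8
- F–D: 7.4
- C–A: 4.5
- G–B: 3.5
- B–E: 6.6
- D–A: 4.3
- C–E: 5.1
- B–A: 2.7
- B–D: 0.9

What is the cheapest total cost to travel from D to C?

8.1

Shortest distances from D:
D: 0
B: 0.9  (via D)
G: 2.3  (via D)
A: 3.6  (via B)
E: 5.5  (via G)
F: 7.4  (via D)
C: 8.1  (via A)
Shortest route: D → B → A → C = 8.1.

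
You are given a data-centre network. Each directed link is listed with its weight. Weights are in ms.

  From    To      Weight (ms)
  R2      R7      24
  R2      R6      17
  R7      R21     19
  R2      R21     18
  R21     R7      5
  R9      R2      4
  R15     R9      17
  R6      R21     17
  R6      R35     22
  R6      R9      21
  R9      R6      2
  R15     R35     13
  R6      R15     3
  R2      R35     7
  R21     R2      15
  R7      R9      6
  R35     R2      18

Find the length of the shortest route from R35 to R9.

47 ms

Settle nodes by increasing distance from R35:
R35: 0
R2: 18  (via R35)
R6: 35  (via R2)
R21: 36  (via R2)
R15: 38  (via R6)
R7: 41  (via R21)
R9: 47  (via R7)
Shortest route: R35–R2–R21–R7–R9 = 47 ms.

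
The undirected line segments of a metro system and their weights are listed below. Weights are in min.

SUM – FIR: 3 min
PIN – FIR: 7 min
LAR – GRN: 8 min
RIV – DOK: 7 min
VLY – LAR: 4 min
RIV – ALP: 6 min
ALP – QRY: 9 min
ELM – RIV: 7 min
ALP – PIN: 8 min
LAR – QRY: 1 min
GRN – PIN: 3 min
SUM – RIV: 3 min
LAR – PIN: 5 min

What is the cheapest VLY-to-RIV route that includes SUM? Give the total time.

Best VLY to SUM: VLY → LAR → PIN → FIR → SUM costing 19
Best SUM to RIV: SUM → RIV costing 3
Total via SUM: 19 + 3 = 22 min.

22 min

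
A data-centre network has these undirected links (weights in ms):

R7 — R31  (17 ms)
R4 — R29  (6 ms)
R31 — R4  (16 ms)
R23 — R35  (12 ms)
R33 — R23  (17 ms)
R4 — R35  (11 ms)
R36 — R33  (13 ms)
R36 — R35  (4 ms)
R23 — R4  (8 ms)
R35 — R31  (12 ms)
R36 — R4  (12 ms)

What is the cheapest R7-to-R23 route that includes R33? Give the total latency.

Shortest R7→R33: R7–R31–R35–R36–R33 = 46
Best R33 to R23: R33–R23 costing 17
Total via R33: 46 + 17 = 63 ms.

63 ms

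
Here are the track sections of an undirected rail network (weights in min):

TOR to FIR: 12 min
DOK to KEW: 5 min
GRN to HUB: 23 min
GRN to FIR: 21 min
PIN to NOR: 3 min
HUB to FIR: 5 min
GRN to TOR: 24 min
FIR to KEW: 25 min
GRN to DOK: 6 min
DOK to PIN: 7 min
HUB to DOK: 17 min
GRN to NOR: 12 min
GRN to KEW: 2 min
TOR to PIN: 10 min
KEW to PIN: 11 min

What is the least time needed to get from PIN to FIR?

Candidate routes:
PIN → DOK → GRN → FIR: 7+6+21 = 34
PIN → DOK → HUB → FIR: 7+17+5 = 29
PIN → TOR → FIR: 10+12 = 22
The minimum is 22 min via PIN → TOR → FIR.

22 min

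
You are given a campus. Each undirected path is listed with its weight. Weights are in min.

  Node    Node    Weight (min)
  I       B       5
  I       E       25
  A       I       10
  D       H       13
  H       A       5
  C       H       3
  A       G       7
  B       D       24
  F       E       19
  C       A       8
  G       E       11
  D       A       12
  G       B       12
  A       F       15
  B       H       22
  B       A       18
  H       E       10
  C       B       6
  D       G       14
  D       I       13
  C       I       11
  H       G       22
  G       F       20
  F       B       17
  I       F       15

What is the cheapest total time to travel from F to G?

20 min

Compare a few routes:
F → G: 20 = 20
F → A → G: 15+7 = 22
Cheapest is F → G at 20 min.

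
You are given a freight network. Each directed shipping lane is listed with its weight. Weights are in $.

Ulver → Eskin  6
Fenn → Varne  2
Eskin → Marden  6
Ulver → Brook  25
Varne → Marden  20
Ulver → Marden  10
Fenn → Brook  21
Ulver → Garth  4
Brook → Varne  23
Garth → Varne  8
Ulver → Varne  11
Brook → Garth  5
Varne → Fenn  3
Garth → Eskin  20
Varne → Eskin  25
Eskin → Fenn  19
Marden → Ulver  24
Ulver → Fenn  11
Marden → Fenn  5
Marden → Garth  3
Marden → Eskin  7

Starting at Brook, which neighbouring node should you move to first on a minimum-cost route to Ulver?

Garth

Candidate routes:
Brook → Garth → Varne → Marden → Ulver: 5+8+20+24 = 57
Brook → Garth → Eskin → Marden → Ulver: 5+20+6+24 = 55
Brook → Varne → Marden → Ulver: 23+20+24 = 67
Brook → Garth → Varne → Eskin → Marden → Ulver: 5+8+25+6+24 = 68
The minimum is $55 via Brook → Garth → Eskin → Marden → Ulver.
So from Brook the first move is to Garth.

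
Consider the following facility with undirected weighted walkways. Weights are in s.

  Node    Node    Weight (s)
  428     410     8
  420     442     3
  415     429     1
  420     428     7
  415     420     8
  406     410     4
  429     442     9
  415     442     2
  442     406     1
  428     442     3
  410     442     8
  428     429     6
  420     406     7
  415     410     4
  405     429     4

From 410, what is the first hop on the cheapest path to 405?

Enumerating some paths:
410 - 442 - 415 - 429 - 405: 8+2+1+4 = 15
410 - 415 - 429 - 405: 4+1+4 = 9
410 - 406 - 442 - 415 - 429 - 405: 4+1+2+1+4 = 12
The minimum is 9 s via 410 - 415 - 429 - 405.
So from 410 the first move is to 415.

415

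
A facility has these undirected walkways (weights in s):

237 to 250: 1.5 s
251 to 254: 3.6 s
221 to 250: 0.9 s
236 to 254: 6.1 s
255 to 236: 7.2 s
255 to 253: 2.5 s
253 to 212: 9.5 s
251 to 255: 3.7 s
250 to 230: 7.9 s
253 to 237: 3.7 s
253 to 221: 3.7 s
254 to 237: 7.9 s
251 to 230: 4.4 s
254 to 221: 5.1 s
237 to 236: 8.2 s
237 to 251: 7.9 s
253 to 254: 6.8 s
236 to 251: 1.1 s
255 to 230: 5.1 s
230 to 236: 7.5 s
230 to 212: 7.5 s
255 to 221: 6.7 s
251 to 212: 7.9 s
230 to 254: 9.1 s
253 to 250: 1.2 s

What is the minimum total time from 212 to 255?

Candidate routes:
212 → 251 → 255: 7.9+3.7 = 11.6
212 → 253 → 255: 9.5+2.5 = 12
The minimum is 11.6 s via 212 → 251 → 255.

11.6 s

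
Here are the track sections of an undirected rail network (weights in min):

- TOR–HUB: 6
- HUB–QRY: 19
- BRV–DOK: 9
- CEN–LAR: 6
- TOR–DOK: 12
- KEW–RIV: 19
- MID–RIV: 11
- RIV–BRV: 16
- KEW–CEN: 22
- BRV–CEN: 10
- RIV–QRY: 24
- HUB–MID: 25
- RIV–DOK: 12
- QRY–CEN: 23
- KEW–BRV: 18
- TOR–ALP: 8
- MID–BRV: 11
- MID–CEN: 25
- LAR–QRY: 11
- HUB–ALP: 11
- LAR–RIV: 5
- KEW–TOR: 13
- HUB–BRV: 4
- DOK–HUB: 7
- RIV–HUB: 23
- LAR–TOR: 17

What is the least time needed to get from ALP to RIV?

Candidate routes:
ALP → HUB → DOK → RIV: 11+7+12 = 30
ALP → HUB → BRV → RIV: 11+4+16 = 31
The minimum is 30 min via ALP → HUB → DOK → RIV.

30 min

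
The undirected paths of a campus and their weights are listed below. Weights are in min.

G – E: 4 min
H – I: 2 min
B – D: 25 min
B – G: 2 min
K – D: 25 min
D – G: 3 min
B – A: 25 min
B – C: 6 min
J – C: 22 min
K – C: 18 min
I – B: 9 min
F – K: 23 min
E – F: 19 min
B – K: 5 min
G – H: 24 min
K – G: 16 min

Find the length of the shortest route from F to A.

Candidate routes:
F → K → B → A: 23+5+25 = 53
F → E → G → K → B → A: 19+4+16+5+25 = 69
F → K → G → B → A: 23+16+2+25 = 66
F → E → G → B → A: 19+4+2+25 = 50
The minimum is 50 min via F → E → G → B → A.

50 min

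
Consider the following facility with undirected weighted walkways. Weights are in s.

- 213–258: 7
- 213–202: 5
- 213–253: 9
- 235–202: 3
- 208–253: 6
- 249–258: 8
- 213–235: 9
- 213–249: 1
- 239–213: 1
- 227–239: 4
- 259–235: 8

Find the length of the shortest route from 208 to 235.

23 s

Enumerating some paths:
208–253–213–202–235: 6+9+5+3 = 23
208–253–213–235: 6+9+9 = 24
The minimum is 23 s via 208–253–213–202–235.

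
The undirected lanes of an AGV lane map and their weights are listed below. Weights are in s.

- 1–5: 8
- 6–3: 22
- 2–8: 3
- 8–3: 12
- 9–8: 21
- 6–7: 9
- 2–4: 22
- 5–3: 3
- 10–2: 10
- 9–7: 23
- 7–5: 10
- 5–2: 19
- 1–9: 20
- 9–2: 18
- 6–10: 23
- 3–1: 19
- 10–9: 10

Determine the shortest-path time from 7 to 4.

Candidate routes:
7 → 5 → 3 → 8 → 2 → 4: 10+3+12+3+22 = 50
7 → 5 → 2 → 4: 10+19+22 = 51
Cheapest is 7 → 5 → 3 → 8 → 2 → 4 at 50 s.

50 s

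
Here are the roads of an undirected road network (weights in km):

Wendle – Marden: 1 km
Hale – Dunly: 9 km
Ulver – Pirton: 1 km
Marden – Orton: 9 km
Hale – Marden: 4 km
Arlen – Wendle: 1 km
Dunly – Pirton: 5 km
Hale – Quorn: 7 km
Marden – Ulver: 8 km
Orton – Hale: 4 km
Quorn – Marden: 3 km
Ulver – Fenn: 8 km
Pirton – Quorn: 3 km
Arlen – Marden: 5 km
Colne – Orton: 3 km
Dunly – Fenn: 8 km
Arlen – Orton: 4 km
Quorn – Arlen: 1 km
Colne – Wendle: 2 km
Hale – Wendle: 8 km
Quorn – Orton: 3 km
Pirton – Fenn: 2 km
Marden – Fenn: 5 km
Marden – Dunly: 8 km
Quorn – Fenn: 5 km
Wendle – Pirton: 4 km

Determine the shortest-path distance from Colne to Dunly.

Settle nodes by increasing distance from Colne:
Colne: 0
Wendle: 2  (via Colne)
Marden: 3  (via Wendle)
Arlen: 3  (via Wendle)
Orton: 3  (via Colne)
Quorn: 4  (via Arlen)
Pirton: 6  (via Wendle)
Ulver: 7  (via Pirton)
Hale: 7  (via Marden)
Fenn: 8  (via Marden)
Dunly: 11  (via Marden)
Shortest route: Colne–Wendle–Marden–Dunly = 11 km.

11 km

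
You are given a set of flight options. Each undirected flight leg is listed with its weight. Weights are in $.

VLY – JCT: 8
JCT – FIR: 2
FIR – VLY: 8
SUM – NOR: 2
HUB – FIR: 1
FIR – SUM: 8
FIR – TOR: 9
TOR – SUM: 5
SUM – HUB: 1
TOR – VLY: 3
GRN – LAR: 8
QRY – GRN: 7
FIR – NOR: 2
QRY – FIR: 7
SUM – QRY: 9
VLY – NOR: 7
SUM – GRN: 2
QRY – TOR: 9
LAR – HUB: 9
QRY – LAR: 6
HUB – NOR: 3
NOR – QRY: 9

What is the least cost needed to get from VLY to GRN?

Compare a few routes:
VLY → NOR → HUB → SUM → GRN: 7+3+1+2 = 13
VLY → TOR → SUM → GRN: 3+5+2 = 10
VLY → NOR → SUM → GRN: 7+2+2 = 11
VLY → FIR → HUB → SUM → GRN: 8+1+1+2 = 12
Cheapest is VLY → TOR → SUM → GRN at $10.

$10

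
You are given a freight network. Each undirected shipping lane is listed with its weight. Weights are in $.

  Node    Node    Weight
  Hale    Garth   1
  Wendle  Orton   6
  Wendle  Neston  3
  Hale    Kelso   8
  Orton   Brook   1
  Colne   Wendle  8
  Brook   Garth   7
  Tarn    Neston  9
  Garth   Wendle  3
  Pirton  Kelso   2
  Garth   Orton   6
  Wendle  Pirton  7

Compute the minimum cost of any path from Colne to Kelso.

$17

Candidate routes:
Colne–Wendle–Pirton–Kelso: 8+7+2 = 17
Colne–Wendle–Orton–Garth–Hale–Kelso: 8+6+6+1+8 = 29
Colne–Wendle–Orton–Brook–Garth–Hale–Kelso: 8+6+1+7+1+8 = 31
Colne–Wendle–Garth–Hale–Kelso: 8+3+1+8 = 20
The minimum is $17 via Colne–Wendle–Pirton–Kelso.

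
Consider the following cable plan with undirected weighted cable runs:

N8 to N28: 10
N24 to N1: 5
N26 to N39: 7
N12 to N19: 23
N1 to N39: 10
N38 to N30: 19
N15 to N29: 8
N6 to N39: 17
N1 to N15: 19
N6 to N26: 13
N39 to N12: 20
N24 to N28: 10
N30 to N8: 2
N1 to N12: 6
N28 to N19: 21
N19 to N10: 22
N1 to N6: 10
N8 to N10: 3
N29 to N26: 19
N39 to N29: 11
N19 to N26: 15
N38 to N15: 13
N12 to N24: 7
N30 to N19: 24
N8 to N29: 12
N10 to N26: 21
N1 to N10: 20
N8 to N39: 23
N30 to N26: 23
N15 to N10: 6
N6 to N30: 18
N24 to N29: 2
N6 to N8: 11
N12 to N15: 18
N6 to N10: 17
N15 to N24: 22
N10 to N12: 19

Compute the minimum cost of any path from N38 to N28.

Enumerating some paths:
N38–N15–N29–N8–N28: 13+8+12+10 = 43
N38–N15–N10–N8–N28: 13+6+3+10 = 32
N38–N30–N8–N28: 19+2+10 = 31
N38–N15–N29–N24–N28: 13+8+2+10 = 33
Cheapest is N38–N30–N8–N28 at 31.

31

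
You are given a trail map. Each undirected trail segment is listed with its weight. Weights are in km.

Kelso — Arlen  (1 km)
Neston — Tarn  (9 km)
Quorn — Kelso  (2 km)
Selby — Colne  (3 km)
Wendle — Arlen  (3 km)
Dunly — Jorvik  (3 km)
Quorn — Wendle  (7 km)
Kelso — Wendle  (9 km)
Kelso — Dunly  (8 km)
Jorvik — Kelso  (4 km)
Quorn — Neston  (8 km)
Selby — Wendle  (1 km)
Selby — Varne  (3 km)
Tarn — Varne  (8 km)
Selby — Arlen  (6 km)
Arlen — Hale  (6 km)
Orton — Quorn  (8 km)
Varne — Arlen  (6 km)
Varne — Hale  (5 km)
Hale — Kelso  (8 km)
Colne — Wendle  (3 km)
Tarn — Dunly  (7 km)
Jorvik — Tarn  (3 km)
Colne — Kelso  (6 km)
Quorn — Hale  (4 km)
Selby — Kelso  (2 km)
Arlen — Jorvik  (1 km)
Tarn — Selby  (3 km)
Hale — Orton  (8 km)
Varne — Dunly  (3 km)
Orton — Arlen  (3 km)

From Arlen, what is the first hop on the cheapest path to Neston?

Kelso

Enumerating some paths:
Arlen → Kelso → Quorn → Neston: 1+2+8 = 11
Arlen → Jorvik → Tarn → Neston: 1+3+9 = 13
Cheapest is Arlen → Kelso → Quorn → Neston at 11 km.
So from Arlen the first move is to Kelso.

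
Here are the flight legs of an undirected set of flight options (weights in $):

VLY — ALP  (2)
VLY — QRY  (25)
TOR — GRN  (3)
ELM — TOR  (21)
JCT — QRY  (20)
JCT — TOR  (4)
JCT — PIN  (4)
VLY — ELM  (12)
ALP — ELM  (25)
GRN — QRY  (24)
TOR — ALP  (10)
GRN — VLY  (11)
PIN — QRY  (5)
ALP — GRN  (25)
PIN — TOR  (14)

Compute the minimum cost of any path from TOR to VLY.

$12

Candidate routes:
TOR → GRN → ALP → VLY: 3+25+2 = 30
TOR → ALP → VLY: 10+2 = 12
TOR → GRN → VLY: 3+11 = 14
The minimum is $12 via TOR → ALP → VLY.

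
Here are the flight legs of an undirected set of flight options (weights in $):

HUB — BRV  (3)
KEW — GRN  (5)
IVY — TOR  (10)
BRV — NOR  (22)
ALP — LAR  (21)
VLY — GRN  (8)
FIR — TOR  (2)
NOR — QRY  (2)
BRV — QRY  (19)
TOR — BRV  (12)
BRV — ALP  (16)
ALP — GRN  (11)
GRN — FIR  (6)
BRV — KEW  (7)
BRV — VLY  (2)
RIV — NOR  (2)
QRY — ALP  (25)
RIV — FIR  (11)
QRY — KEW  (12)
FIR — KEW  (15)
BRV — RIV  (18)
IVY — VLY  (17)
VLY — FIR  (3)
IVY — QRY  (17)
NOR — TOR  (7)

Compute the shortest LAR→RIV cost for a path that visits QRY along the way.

$50

Shortest LAR→QRY: LAR → ALP → QRY = 46
Best QRY to RIV: QRY → NOR → RIV costing 4
Total via QRY: 46 + 4 = $50.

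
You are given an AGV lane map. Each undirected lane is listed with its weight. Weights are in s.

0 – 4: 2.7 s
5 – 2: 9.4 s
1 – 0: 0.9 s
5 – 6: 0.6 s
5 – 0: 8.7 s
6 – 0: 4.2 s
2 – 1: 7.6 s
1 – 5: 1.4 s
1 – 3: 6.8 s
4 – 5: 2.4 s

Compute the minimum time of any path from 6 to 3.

Shortest distances from 6:
6: 0
5: 0.6  (via 6)
1: 2  (via 5)
0: 2.9  (via 1)
4: 3  (via 5)
3: 8.8  (via 1)
Shortest route: 6 → 5 → 1 → 3 = 8.8 s.

8.8 s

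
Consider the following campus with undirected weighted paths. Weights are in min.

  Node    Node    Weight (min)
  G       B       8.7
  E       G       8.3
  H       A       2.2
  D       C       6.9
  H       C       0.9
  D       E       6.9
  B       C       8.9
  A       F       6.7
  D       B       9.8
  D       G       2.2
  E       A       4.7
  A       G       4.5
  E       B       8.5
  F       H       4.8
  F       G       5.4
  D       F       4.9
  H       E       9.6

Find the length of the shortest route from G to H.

6.7 min

Settle nodes by increasing distance from G:
G: 0
D: 2.2  (via G)
A: 4.5  (via G)
F: 5.4  (via G)
H: 6.7  (via A)
Shortest route: G → A → H = 6.7 min.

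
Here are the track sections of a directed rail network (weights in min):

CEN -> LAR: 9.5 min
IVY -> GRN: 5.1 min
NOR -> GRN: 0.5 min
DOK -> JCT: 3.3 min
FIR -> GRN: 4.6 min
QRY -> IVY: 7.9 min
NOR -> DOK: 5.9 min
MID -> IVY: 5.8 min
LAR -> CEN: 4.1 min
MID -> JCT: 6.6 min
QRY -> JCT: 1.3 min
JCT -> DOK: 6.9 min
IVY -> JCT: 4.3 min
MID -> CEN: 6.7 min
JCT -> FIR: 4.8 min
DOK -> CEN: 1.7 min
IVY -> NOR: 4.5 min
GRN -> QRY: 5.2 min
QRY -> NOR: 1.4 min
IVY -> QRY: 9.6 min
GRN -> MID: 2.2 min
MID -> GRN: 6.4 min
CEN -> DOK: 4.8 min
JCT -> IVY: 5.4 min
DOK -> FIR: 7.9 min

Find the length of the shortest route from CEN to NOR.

Compare a few routes:
CEN–DOK–FIR–GRN–QRY–NOR: 4.8+7.9+4.6+5.2+1.4 = 23.9
CEN–DOK–JCT–IVY–NOR: 4.8+3.3+5.4+4.5 = 18
Cheapest is CEN–DOK–JCT–IVY–NOR at 18 min.

18 min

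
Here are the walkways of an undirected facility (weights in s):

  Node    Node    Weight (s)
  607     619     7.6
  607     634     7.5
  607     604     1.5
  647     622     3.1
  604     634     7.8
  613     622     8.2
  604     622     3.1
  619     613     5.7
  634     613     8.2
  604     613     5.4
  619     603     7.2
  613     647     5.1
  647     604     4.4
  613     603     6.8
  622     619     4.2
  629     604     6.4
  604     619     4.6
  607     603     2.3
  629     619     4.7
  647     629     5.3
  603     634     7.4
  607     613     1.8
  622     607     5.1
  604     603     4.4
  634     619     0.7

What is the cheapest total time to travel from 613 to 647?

Settle nodes by increasing distance from 613:
613: 0
607: 1.8  (via 613)
604: 3.3  (via 607)
603: 4.1  (via 607)
647: 5.1  (via 613)
Shortest route: 613–647 = 5.1 s.

5.1 s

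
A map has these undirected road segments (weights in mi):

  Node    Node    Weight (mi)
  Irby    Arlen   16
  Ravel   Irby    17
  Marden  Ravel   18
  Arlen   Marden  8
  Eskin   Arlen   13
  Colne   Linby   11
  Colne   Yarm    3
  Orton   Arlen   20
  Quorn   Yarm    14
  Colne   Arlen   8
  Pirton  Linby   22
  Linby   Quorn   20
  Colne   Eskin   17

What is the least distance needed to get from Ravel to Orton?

46 mi

Enumerating some paths:
Ravel–Irby–Arlen–Orton: 17+16+20 = 53
Ravel–Marden–Arlen–Orton: 18+8+20 = 46
Cheapest is Ravel–Marden–Arlen–Orton at 46 mi.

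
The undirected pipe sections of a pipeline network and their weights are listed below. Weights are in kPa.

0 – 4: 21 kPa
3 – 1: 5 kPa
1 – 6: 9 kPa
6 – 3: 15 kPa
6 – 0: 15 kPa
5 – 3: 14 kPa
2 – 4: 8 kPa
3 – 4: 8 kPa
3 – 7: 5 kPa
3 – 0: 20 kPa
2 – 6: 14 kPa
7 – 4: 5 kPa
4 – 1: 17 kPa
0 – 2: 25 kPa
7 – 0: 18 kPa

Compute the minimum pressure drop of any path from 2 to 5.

30 kPa

Running Dijkstra from 2:
2: 0
4: 8  (via 2)
7: 13  (via 4)
6: 14  (via 2)
3: 16  (via 4)
1: 21  (via 3)
0: 25  (via 2)
5: 30  (via 3)
Shortest route: 2–4–3–5 = 30 kPa.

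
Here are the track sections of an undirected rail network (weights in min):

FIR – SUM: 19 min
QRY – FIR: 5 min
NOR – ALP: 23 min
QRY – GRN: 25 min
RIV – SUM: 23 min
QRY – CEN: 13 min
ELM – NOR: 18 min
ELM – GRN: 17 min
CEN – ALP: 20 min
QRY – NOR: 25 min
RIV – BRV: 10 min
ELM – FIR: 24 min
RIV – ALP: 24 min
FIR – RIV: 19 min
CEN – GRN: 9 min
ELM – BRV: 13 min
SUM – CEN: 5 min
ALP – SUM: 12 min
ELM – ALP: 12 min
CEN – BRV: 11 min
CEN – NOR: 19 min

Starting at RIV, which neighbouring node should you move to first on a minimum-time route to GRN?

BRV

Enumerating some paths:
RIV - BRV - ELM - GRN: 10+13+17 = 40
RIV - BRV - CEN - GRN: 10+11+9 = 30
RIV - SUM - CEN - GRN: 23+5+9 = 37
RIV - FIR - QRY - CEN - GRN: 19+5+13+9 = 46
The minimum is 30 min via RIV - BRV - CEN - GRN.
So from RIV the first move is to BRV.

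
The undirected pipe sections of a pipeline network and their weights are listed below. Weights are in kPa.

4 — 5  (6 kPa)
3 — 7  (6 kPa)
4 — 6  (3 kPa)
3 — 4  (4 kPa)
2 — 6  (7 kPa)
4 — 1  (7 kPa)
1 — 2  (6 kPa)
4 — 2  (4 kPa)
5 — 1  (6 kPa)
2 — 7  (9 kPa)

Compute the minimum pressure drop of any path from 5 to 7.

16 kPa

Enumerating some paths:
5–4–3–7: 6+4+6 = 16
5–4–2–7: 6+4+9 = 19
The minimum is 16 kPa via 5–4–3–7.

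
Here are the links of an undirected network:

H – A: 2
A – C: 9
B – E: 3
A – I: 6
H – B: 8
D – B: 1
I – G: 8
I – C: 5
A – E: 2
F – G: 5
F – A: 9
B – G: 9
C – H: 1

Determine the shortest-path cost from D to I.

12

Enumerating some paths:
D–B–E–A–I: 1+3+2+6 = 12
D–B–E–A–H–C–I: 1+3+2+2+1+5 = 14
Cheapest is D–B–E–A–I at 12.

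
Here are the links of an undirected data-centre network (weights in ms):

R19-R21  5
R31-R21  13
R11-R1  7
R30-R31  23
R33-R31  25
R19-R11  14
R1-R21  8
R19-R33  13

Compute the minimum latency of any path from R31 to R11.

28 ms

Enumerating some paths:
R31 → R21 → R1 → R11: 13+8+7 = 28
R31 → R21 → R19 → R11: 13+5+14 = 32
The minimum is 28 ms via R31 → R21 → R1 → R11.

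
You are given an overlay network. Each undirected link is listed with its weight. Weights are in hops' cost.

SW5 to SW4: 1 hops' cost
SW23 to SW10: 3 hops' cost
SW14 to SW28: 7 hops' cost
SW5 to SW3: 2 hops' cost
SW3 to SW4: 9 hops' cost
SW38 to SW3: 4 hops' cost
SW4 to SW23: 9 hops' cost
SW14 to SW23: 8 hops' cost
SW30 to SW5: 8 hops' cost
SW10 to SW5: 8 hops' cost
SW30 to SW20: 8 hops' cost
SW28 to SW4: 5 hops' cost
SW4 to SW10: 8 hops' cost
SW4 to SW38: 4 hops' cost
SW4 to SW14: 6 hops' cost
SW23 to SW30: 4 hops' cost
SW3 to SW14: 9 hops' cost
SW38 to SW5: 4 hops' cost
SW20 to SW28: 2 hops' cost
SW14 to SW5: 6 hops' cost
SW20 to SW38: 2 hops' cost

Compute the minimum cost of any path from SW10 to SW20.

14 hops' cost

Candidate routes:
SW10 - SW23 - SW30 - SW20: 3+4+8 = 15
SW10 - SW5 - SW38 - SW20: 8+4+2 = 14
The minimum is 14 hops' cost via SW10 - SW5 - SW38 - SW20.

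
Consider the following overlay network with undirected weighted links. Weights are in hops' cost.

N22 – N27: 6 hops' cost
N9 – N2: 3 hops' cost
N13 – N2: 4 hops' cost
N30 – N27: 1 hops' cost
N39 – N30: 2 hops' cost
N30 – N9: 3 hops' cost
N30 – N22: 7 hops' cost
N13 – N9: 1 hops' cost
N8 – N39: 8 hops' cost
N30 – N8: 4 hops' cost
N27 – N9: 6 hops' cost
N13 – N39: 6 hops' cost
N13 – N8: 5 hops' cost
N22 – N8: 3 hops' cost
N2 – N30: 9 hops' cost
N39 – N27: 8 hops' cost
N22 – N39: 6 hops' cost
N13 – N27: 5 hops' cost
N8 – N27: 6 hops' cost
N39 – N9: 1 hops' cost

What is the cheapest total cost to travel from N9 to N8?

Candidate routes:
N9 - N39 - N30 - N8: 1+2+4 = 7
N9 - N39 - N8: 1+8 = 9
N9 - N30 - N8: 3+4 = 7
N9 - N13 - N8: 1+5 = 6
The minimum is 6 hops' cost via N9 - N13 - N8.

6 hops' cost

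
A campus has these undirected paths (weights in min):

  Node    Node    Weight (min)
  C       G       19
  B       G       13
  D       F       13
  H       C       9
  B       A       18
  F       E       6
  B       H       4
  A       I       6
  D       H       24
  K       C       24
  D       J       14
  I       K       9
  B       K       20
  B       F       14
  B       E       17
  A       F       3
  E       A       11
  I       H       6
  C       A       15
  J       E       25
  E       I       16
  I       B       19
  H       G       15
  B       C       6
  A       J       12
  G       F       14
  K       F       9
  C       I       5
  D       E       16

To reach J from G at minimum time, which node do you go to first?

F

Compare a few routes:
G–H–I–A–J: 15+6+6+12 = 39
G–F–D–J: 14+13+14 = 41
G–F–A–J: 14+3+12 = 29
The minimum is 29 min via G–F–A–J.
So from G the first move is to F.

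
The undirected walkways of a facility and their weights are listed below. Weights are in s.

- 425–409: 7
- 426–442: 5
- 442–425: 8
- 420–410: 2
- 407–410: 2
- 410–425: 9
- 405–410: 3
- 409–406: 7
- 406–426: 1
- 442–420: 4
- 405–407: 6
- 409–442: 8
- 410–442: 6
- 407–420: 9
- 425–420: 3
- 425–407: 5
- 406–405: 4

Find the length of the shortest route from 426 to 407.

Enumerating some paths:
426 → 406 → 405 → 407: 1+4+6 = 11
426 → 406 → 405 → 410 → 407: 1+4+3+2 = 10
The minimum is 10 s via 426 → 406 → 405 → 410 → 407.

10 s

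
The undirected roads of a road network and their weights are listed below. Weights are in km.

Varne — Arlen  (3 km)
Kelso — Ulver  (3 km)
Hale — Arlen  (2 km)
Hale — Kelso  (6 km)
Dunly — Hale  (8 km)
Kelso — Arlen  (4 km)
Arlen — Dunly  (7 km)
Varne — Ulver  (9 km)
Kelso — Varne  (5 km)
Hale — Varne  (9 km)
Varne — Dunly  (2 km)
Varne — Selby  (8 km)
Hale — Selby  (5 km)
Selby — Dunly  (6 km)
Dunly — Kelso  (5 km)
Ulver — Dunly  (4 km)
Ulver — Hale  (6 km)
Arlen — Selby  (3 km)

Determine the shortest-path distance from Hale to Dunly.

7 km

Settle nodes by increasing distance from Hale:
Hale: 0
Arlen: 2  (via Hale)
Varne: 5  (via Arlen)
Selby: 5  (via Hale)
Kelso: 6  (via Hale)
Ulver: 6  (via Hale)
Dunly: 7  (via Varne)
Shortest route: Hale → Arlen → Varne → Dunly = 7 km.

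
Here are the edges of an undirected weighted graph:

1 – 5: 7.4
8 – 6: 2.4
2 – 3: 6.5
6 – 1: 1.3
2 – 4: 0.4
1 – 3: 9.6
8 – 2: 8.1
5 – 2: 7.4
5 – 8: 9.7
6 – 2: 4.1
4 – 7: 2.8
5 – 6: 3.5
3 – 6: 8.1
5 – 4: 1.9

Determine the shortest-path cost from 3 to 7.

Shortest distances from 3:
3: 0
2: 6.5  (via 3)
4: 6.9  (via 2)
6: 8.1  (via 3)
5: 8.8  (via 4)
1: 9.4  (via 6)
7: 9.7  (via 4)
Shortest route: 3–2–4–7 = 9.7.

9.7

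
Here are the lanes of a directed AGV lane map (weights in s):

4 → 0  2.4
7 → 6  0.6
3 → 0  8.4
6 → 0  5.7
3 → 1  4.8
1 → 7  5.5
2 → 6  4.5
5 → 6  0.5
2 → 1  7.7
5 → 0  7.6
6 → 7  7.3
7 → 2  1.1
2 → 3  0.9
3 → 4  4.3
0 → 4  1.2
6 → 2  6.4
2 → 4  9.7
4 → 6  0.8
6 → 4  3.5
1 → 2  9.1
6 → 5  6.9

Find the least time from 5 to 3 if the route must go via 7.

Best 5 to 7: 5 → 6 → 7 costing 7.8
Best 7 to 3: 7 → 2 → 3 costing 2
Total via 7: 7.8 + 2 = 9.8 s.

9.8 s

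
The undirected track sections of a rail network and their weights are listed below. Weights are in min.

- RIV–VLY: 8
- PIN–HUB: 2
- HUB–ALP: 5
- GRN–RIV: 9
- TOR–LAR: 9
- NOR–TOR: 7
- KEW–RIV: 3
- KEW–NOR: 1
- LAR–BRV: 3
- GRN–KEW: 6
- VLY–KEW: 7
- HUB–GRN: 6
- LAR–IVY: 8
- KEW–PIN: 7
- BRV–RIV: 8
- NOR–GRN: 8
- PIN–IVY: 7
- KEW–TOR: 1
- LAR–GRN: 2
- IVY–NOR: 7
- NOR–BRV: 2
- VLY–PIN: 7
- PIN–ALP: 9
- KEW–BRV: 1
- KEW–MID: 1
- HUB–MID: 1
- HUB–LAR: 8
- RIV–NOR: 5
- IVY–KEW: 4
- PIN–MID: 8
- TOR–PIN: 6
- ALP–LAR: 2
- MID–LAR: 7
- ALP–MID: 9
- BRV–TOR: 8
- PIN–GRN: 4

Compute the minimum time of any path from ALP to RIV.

9 min

Settle nodes by increasing distance from ALP:
ALP: 0
LAR: 2  (via ALP)
GRN: 4  (via LAR)
HUB: 5  (via ALP)
BRV: 5  (via LAR)
KEW: 6  (via BRV)
MID: 6  (via HUB)
TOR: 7  (via KEW)
PIN: 7  (via HUB)
NOR: 7  (via BRV)
RIV: 9  (via KEW)
Shortest route: ALP–LAR–BRV–KEW–RIV = 9 min.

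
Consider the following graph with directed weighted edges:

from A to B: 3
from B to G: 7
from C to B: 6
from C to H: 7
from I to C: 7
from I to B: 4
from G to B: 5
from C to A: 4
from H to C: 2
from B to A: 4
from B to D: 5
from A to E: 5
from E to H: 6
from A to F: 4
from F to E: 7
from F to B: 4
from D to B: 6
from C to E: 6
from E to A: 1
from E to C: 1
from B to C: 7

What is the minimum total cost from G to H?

Candidate routes:
G–B–A–E–H: 5+4+5+6 = 20
G–B–A–E–C–H: 5+4+5+1+7 = 22
G–B–C–H: 5+7+7 = 19
Cheapest is G–B–C–H at 19.

19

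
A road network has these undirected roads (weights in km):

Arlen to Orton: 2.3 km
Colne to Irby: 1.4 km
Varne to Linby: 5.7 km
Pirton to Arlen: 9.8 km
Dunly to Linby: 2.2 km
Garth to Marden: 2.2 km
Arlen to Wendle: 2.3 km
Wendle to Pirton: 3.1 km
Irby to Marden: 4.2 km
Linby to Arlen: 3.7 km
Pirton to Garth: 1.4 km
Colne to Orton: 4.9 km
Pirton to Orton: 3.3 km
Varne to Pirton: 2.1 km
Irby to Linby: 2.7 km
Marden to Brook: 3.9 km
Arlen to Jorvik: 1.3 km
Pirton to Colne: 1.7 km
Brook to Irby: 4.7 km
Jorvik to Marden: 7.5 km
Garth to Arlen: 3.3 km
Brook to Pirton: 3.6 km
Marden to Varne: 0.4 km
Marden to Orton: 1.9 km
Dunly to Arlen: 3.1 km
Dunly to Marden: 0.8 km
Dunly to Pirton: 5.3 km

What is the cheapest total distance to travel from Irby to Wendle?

Compare a few routes:
Irby–Linby–Arlen–Wendle: 2.7+3.7+2.3 = 8.7
Irby–Colne–Pirton–Garth–Arlen–Wendle: 1.4+1.7+1.4+3.3+2.3 = 10.1
Irby–Colne–Pirton–Wendle: 1.4+1.7+3.1 = 6.2
Irby–Marden–Varne–Pirton–Wendle: 4.2+0.4+2.1+3.1 = 9.8
The minimum is 6.2 km via Irby–Colne–Pirton–Wendle.

6.2 km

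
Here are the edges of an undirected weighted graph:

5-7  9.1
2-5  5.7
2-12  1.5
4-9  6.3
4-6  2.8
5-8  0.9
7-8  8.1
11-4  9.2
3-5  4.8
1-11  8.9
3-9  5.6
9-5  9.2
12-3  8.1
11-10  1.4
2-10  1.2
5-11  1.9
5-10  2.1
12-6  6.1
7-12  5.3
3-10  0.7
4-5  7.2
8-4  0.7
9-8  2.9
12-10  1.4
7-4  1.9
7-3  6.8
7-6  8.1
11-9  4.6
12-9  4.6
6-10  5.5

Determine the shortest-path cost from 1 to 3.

Candidate routes:
1 - 11 - 5 - 10 - 3: 8.9+1.9+2.1+0.7 = 13.6
1 - 11 - 10 - 5 - 3: 8.9+1.4+2.1+4.8 = 17.2
1 - 11 - 10 - 3: 8.9+1.4+0.7 = 11
1 - 11 - 5 - 3: 8.9+1.9+4.8 = 15.6
Cheapest is 1 - 11 - 10 - 3 at 11.

11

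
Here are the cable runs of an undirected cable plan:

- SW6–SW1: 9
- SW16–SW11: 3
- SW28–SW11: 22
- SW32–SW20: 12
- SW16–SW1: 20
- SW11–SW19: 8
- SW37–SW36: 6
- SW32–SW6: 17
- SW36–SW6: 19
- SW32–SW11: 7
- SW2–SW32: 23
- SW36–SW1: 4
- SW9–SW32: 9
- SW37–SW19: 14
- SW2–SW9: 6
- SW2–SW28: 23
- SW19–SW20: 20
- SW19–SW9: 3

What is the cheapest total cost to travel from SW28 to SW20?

Enumerating some paths:
SW28 → SW11 → SW32 → SW20: 22+7+12 = 41
SW28 → SW11 → SW19 → SW20: 22+8+20 = 50
SW28 → SW2 → SW9 → SW32 → SW20: 23+6+9+12 = 50
Cheapest is SW28 → SW11 → SW32 → SW20 at 41.

41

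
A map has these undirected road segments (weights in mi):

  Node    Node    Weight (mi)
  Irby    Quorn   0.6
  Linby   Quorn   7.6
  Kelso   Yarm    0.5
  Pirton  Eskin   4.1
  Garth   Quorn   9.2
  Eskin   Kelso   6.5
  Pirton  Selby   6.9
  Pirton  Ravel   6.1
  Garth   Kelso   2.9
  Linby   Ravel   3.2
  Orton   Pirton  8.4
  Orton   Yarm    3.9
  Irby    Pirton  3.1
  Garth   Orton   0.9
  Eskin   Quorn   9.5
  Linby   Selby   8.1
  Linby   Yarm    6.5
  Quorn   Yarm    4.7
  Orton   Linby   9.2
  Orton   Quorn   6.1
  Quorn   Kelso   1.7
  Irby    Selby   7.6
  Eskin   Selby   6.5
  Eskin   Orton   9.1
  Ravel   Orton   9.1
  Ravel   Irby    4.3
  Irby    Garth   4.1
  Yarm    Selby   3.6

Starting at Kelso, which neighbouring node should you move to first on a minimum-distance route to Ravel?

Enumerating some paths:
Kelso–Yarm–Quorn–Irby–Ravel: 0.5+4.7+0.6+4.3 = 10.1
Kelso–Yarm–Linby–Ravel: 0.5+6.5+3.2 = 10.2
Kelso–Quorn–Irby–Ravel: 1.7+0.6+4.3 = 6.6
The minimum is 6.6 mi via Kelso–Quorn–Irby–Ravel.
So from Kelso the first move is to Quorn.

Quorn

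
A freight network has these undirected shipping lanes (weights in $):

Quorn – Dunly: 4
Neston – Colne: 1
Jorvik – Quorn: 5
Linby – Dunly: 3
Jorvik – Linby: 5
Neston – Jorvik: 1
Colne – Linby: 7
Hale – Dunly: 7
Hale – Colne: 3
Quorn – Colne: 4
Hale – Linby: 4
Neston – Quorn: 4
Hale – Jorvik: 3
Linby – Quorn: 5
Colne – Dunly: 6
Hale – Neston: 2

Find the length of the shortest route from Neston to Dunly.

$7

Shortest distances from Neston:
Neston: 0
Colne: 1  (via Neston)
Jorvik: 1  (via Neston)
Hale: 2  (via Neston)
Quorn: 4  (via Neston)
Linby: 6  (via Jorvik)
Dunly: 7  (via Colne)
Shortest route: Neston–Colne–Dunly = $7.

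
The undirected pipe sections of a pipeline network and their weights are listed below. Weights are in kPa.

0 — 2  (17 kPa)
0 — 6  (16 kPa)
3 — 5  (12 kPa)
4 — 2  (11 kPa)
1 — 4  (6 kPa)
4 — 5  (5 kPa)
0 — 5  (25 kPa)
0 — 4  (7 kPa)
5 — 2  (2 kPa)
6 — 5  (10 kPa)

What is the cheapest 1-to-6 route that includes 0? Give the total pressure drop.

Best 1 to 0: 1 → 4 → 0 costing 13
Best 0 to 6: 0 → 6 costing 16
Total via 0: 13 + 16 = 29 kPa.

29 kPa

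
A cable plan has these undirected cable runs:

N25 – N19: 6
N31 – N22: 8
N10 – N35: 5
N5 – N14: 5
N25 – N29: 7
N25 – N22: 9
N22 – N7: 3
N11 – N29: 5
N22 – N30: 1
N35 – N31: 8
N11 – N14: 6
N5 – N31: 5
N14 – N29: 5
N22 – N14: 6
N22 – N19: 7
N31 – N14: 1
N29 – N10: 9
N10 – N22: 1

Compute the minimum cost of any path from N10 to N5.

12

Candidate routes:
N10–N22–N14–N31–N5: 1+6+1+5 = 13
N10–N22–N14–N5: 1+6+5 = 12
Cheapest is N10–N22–N14–N5 at 12.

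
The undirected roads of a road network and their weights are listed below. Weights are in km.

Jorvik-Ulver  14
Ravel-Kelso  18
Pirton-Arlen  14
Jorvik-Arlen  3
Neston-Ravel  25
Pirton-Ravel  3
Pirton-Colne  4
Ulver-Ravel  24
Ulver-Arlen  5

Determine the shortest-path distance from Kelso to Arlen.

Compare a few routes:
Kelso–Ravel–Ulver–Arlen: 18+24+5 = 47
Kelso–Ravel–Pirton–Arlen: 18+3+14 = 35
Kelso–Ravel–Ulver–Jorvik–Arlen: 18+24+14+3 = 59
Cheapest is Kelso–Ravel–Pirton–Arlen at 35 km.

35 km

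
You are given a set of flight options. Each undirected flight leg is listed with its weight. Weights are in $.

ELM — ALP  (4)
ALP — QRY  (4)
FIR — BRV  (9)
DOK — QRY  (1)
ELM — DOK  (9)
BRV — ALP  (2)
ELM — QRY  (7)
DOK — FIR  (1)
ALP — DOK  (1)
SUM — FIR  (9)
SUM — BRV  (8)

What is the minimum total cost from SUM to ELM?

$14

Candidate routes:
SUM–BRV–ALP–ELM: 8+2+4 = 14
SUM–FIR–DOK–ALP–ELM: 9+1+1+4 = 15
The minimum is $14 via SUM–BRV–ALP–ELM.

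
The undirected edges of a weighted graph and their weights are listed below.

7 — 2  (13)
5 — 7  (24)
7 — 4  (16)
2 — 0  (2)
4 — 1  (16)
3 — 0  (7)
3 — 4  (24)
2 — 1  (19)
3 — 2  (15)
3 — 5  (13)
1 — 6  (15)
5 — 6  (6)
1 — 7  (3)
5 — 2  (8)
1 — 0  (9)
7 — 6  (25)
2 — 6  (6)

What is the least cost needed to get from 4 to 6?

Settle nodes by increasing distance from 4:
4: 0
1: 16  (via 4)
7: 16  (via 4)
3: 24  (via 4)
0: 25  (via 1)
2: 27  (via 0)
6: 31  (via 1)
Shortest route: 4 → 1 → 6 = 31.

31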